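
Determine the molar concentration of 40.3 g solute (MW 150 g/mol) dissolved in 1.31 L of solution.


C = (mass / MW) / volume
C = (40.3 / 150) / 1.31
C = 0.2051 M

0.2051 M


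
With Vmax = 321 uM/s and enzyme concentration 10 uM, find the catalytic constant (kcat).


kcat = Vmax / [E]t
kcat = 321 / 10
kcat = 32.1 s^-1

32.1 s^-1


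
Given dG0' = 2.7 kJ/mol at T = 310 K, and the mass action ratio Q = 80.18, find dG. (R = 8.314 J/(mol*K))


dG = dG0' + RT * ln(Q) / 1000
dG = 2.7 + 8.314 * 310 * ln(80.18) / 1000
dG = 13.9998 kJ/mol

13.9998 kJ/mol


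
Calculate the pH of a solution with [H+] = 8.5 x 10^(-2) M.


pH = -log10([H+])
pH = -log10(8.5 x 10^(-2))
pH = 1.0706

1.0706


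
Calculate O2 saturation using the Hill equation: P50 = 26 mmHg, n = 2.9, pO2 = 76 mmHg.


Y = pO2^n / (P50^n + pO2^n)
Y = 76^2.9 / (26^2.9 + 76^2.9)
Y = 95.73%

95.73%


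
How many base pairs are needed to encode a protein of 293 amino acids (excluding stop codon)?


Each amino acid = 1 codon = 3 bp
bp = 293 * 3 = 879 bp

879 bp


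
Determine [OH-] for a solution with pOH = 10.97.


[OH-] = 10^(-pOH)
[OH-] = 10^(-10.97)
[OH-] = 1.072e-11 M

1.072e-11 M


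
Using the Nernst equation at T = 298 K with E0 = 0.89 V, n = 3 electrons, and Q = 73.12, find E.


E = E0 - (RT/nF) * ln(Q)
E = 0.89 - (8.314 * 298 / (3 * 96485)) * ln(73.12)
E = 0.8533 V

0.8533 V


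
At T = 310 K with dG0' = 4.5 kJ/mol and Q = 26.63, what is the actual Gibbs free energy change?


dG = dG0' + RT * ln(Q) / 1000
dG = 4.5 + 8.314 * 310 * ln(26.63) / 1000
dG = 12.9589 kJ/mol

12.9589 kJ/mol


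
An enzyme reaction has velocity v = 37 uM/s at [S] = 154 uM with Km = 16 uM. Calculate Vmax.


Vmax = v * (Km + [S]) / [S]
Vmax = 37 * (16 + 154) / 154
Vmax = 40.8442 uM/s

40.8442 uM/s


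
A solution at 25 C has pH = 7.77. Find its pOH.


pOH = 14 - pH
pOH = 14 - 7.77
pOH = 6.23

6.23


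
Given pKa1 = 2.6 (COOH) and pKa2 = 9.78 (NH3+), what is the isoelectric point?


pI = (pKa1 + pKa2) / 2
pI = (2.6 + 9.78) / 2
pI = 6.19

6.19


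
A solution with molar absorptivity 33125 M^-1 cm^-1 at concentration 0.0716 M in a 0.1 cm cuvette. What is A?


A = epsilon * c * l
A = 33125 * 0.0716 * 0.1
A = 237.175

237.175


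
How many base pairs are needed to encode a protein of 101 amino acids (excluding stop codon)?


Each amino acid = 1 codon = 3 bp
bp = 101 * 3 = 303 bp

303 bp


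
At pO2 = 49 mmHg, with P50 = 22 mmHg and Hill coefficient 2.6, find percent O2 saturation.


Y = pO2^n / (P50^n + pO2^n)
Y = 49^2.6 / (22^2.6 + 49^2.6)
Y = 88.91%

88.91%


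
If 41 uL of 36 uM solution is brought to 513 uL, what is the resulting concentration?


C2 = C1 * V1 / V2
C2 = 36 * 41 / 513
C2 = 2.8772 uM

2.8772 uM


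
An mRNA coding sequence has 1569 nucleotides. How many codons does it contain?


codons = nucleotides / 3
codons = 1569 / 3 = 523

523


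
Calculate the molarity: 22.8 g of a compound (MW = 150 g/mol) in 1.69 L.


C = (mass / MW) / volume
C = (22.8 / 150) / 1.69
C = 0.0899 M

0.0899 M


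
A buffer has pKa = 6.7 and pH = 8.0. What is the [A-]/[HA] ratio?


[A-]/[HA] = 10^(pH - pKa)
= 10^(8.0 - 6.7)
= 19.9526

19.9526


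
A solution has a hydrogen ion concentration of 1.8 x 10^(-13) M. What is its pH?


pH = -log10([H+])
pH = -log10(1.8 x 10^(-13))
pH = 12.7447

12.7447


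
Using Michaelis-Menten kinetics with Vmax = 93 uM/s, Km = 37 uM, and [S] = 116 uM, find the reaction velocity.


v = Vmax * [S] / (Km + [S])
v = 93 * 116 / (37 + 116)
v = 70.5098 uM/s

70.5098 uM/s


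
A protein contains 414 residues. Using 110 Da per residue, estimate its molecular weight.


MW = n_residues * 110 Da
MW = 414 * 110
MW = 45540 Da

45540 Da


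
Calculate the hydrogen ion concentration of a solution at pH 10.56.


[H+] = 10^(-pH)
[H+] = 10^(-10.56)
[H+] = 2.754e-11 M

2.754e-11 M


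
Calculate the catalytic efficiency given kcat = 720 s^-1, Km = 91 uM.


Catalytic efficiency = kcat / Km
= 720 / 91
= 7.9121 uM^-1*s^-1

7.9121 uM^-1*s^-1


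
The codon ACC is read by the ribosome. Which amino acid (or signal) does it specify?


Standard genetic code lookup.
Codon ACC -> Thr

Thr


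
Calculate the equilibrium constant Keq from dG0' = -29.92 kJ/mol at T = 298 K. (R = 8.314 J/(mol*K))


Keq = exp(-dG0 * 1000 / (R * T))
Keq = exp(-(-29.92) * 1000 / (8.314 * 298))
Keq = 175665.9141

175665.9141


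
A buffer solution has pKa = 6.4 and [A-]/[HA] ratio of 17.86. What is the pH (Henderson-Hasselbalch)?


pH = pKa + log10([A-]/[HA])
pH = 6.4 + log10(17.86)
pH = 7.6519

7.6519


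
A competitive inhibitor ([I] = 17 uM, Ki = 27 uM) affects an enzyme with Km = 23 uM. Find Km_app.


Km_app = Km * (1 + [I]/Ki)
Km_app = 23 * (1 + 17/27)
Km_app = 37.4815 uM

37.4815 uM


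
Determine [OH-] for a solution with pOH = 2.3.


[OH-] = 10^(-pOH)
[OH-] = 10^(-2.3)
[OH-] = 0.005 M

0.005 M


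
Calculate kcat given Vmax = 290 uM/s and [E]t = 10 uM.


kcat = Vmax / [E]t
kcat = 290 / 10
kcat = 29.0 s^-1

29.0 s^-1


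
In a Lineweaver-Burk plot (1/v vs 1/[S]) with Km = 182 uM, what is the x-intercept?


x-intercept = -1/Km
= -1/182
= -0.0055 1/uM

-0.0055 1/uM


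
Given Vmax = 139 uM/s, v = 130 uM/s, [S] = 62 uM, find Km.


Km = [S] * (Vmax - v) / v
Km = 62 * (139 - 130) / 130
Km = 4.2923 uM

4.2923 uM


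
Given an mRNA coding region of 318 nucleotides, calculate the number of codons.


codons = nucleotides / 3
codons = 318 / 3 = 106

106


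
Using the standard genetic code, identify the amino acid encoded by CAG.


Standard genetic code lookup.
Codon CAG -> Gln

Gln


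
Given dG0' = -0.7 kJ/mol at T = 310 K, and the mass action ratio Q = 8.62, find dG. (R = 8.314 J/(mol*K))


dG = dG0' + RT * ln(Q) / 1000
dG = -0.7 + 8.314 * 310 * ln(8.62) / 1000
dG = 4.8518 kJ/mol

4.8518 kJ/mol


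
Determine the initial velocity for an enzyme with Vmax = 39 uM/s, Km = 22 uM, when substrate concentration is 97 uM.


v = Vmax * [S] / (Km + [S])
v = 39 * 97 / (22 + 97)
v = 31.7899 uM/s

31.7899 uM/s


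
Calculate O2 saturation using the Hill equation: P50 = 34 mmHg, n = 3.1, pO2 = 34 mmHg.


Y = pO2^n / (P50^n + pO2^n)
Y = 34^3.1 / (34^3.1 + 34^3.1)
Y = 50.0%

50.0%


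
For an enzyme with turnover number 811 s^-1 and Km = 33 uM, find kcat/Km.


Catalytic efficiency = kcat / Km
= 811 / 33
= 24.5758 uM^-1*s^-1

24.5758 uM^-1*s^-1


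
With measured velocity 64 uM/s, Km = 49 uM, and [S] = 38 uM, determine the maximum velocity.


Vmax = v * (Km + [S]) / [S]
Vmax = 64 * (49 + 38) / 38
Vmax = 146.5263 uM/s

146.5263 uM/s


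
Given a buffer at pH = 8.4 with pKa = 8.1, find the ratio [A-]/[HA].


[A-]/[HA] = 10^(pH - pKa)
= 10^(8.4 - 8.1)
= 1.9953

1.9953


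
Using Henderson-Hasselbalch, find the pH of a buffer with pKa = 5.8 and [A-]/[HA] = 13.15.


pH = pKa + log10([A-]/[HA])
pH = 5.8 + log10(13.15)
pH = 6.9189

6.9189


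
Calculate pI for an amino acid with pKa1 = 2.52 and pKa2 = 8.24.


pI = (pKa1 + pKa2) / 2
pI = (2.52 + 8.24) / 2
pI = 5.38

5.38


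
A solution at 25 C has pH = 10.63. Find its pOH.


pOH = 14 - pH
pOH = 14 - 10.63
pOH = 3.37

3.37


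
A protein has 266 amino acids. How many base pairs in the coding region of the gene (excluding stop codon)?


Each amino acid = 1 codon = 3 bp
bp = 266 * 3 = 798 bp

798 bp


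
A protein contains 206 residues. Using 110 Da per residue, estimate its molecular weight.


MW = n_residues * 110 Da
MW = 206 * 110
MW = 22660 Da

22660 Da


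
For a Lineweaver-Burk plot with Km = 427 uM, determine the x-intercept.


x-intercept = -1/Km
= -1/427
= -0.0023 1/uM

-0.0023 1/uM


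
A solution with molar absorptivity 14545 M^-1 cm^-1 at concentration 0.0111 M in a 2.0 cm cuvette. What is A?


A = epsilon * c * l
A = 14545 * 0.0111 * 2.0
A = 322.899

322.899


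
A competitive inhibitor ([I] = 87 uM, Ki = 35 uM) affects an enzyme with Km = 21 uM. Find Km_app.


Km_app = Km * (1 + [I]/Ki)
Km_app = 21 * (1 + 87/35)
Km_app = 73.2 uM

73.2 uM


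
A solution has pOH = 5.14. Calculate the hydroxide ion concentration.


[OH-] = 10^(-pOH)
[OH-] = 10^(-5.14)
[OH-] = 7.244e-06 M

7.244e-06 M


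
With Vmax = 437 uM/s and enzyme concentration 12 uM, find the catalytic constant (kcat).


kcat = Vmax / [E]t
kcat = 437 / 12
kcat = 36.4167 s^-1

36.4167 s^-1


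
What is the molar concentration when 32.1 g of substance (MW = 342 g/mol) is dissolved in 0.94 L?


C = (mass / MW) / volume
C = (32.1 / 342) / 0.94
C = 0.0999 M

0.0999 M


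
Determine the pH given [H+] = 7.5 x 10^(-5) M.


pH = -log10([H+])
pH = -log10(7.5 x 10^(-5))
pH = 4.1249

4.1249


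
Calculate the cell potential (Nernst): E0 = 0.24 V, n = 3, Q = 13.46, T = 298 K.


E = E0 - (RT/nF) * ln(Q)
E = 0.24 - (8.314 * 298 / (3 * 96485)) * ln(13.46)
E = 0.2177 V

0.2177 V


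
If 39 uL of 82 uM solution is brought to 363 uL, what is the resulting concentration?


C2 = C1 * V1 / V2
C2 = 82 * 39 / 363
C2 = 8.8099 uM

8.8099 uM


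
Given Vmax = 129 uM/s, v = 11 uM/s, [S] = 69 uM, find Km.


Km = [S] * (Vmax - v) / v
Km = 69 * (129 - 11) / 11
Km = 740.1818 uM

740.1818 uM


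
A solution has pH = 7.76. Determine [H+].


[H+] = 10^(-pH)
[H+] = 10^(-7.76)
[H+] = 1.738e-08 M

1.738e-08 M


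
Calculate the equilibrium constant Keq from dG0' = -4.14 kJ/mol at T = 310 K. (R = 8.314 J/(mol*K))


Keq = exp(-dG0 * 1000 / (R * T))
Keq = exp(-(-4.14) * 1000 / (8.314 * 310))
Keq = 4.9844

4.9844


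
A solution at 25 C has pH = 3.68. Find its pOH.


pOH = 14 - pH
pOH = 14 - 3.68
pOH = 10.32

10.32


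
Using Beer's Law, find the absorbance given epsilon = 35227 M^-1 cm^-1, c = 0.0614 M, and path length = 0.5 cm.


A = epsilon * c * l
A = 35227 * 0.0614 * 0.5
A = 1081.4689

1081.4689


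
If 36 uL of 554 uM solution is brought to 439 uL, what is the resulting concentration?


C2 = C1 * V1 / V2
C2 = 554 * 36 / 439
C2 = 45.4305 uM

45.4305 uM


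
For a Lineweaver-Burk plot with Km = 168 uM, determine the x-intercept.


x-intercept = -1/Km
= -1/168
= -0.006 1/uM

-0.006 1/uM


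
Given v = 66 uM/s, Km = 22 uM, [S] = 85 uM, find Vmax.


Vmax = v * (Km + [S]) / [S]
Vmax = 66 * (22 + 85) / 85
Vmax = 83.0824 uM/s

83.0824 uM/s


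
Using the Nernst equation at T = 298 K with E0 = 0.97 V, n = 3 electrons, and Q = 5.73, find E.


E = E0 - (RT/nF) * ln(Q)
E = 0.97 - (8.314 * 298 / (3 * 96485)) * ln(5.73)
E = 0.9551 V

0.9551 V


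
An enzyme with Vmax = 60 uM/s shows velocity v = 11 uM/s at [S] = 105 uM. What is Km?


Km = [S] * (Vmax - v) / v
Km = 105 * (60 - 11) / 11
Km = 467.7273 uM

467.7273 uM


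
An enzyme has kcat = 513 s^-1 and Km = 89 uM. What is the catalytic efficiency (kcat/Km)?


Catalytic efficiency = kcat / Km
= 513 / 89
= 5.764 uM^-1*s^-1

5.764 uM^-1*s^-1


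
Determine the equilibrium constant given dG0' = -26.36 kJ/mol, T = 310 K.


Keq = exp(-dG0 * 1000 / (R * T))
Keq = exp(-(-26.36) * 1000 / (8.314 * 310))
Keq = 27656.0281

27656.0281


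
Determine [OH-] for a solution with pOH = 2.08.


[OH-] = 10^(-pOH)
[OH-] = 10^(-2.08)
[OH-] = 0.0083 M

0.0083 M


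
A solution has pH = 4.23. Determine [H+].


[H+] = 10^(-pH)
[H+] = 10^(-4.23)
[H+] = 5.888e-05 M

5.888e-05 M


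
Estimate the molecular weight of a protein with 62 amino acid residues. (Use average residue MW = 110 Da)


MW = n_residues * 110 Da
MW = 62 * 110
MW = 6820 Da

6820 Da


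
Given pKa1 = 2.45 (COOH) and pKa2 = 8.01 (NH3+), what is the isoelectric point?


pI = (pKa1 + pKa2) / 2
pI = (2.45 + 8.01) / 2
pI = 5.23

5.23


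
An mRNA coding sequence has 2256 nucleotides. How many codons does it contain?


codons = nucleotides / 3
codons = 2256 / 3 = 752

752


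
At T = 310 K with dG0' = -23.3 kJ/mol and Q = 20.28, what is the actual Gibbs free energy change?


dG = dG0' + RT * ln(Q) / 1000
dG = -23.3 + 8.314 * 310 * ln(20.28) / 1000
dG = -15.5431 kJ/mol

-15.5431 kJ/mol


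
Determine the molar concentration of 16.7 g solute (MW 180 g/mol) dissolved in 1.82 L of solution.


C = (mass / MW) / volume
C = (16.7 / 180) / 1.82
C = 0.051 M

0.051 M


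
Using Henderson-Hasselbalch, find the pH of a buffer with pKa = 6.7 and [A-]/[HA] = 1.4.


pH = pKa + log10([A-]/[HA])
pH = 6.7 + log10(1.4)
pH = 6.8461

6.8461


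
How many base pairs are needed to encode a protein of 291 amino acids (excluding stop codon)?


Each amino acid = 1 codon = 3 bp
bp = 291 * 3 = 873 bp

873 bp


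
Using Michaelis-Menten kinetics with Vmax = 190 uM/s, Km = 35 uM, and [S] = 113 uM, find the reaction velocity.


v = Vmax * [S] / (Km + [S])
v = 190 * 113 / (35 + 113)
v = 145.0676 uM/s

145.0676 uM/s


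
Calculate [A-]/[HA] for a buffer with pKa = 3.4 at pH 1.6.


[A-]/[HA] = 10^(pH - pKa)
= 10^(1.6 - 3.4)
= 0.0158

0.0158


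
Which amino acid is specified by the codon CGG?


Standard genetic code lookup.
Codon CGG -> Arg

Arg


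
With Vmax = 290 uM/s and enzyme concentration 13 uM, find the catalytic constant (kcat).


kcat = Vmax / [E]t
kcat = 290 / 13
kcat = 22.3077 s^-1

22.3077 s^-1


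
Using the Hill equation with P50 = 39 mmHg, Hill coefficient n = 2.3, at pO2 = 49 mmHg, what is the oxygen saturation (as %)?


Y = pO2^n / (P50^n + pO2^n)
Y = 49^2.3 / (39^2.3 + 49^2.3)
Y = 62.83%

62.83%


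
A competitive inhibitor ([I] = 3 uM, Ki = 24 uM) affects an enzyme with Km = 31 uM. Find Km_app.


Km_app = Km * (1 + [I]/Ki)
Km_app = 31 * (1 + 3/24)
Km_app = 34.875 uM

34.875 uM


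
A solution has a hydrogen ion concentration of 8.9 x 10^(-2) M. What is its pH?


pH = -log10([H+])
pH = -log10(8.9 x 10^(-2))
pH = 1.0506

1.0506


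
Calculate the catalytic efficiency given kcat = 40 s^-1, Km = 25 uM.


Catalytic efficiency = kcat / Km
= 40 / 25
= 1.6 uM^-1*s^-1

1.6 uM^-1*s^-1


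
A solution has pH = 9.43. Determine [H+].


[H+] = 10^(-pH)
[H+] = 10^(-9.43)
[H+] = 3.715e-10 M

3.715e-10 M


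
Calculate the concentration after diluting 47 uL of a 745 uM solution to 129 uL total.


C2 = C1 * V1 / V2
C2 = 745 * 47 / 129
C2 = 271.4341 uM

271.4341 uM


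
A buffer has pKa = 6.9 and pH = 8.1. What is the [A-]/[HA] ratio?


[A-]/[HA] = 10^(pH - pKa)
= 10^(8.1 - 6.9)
= 15.8489

15.8489


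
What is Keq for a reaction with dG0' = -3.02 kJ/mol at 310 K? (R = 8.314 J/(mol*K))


Keq = exp(-dG0 * 1000 / (R * T))
Keq = exp(-(-3.02) * 1000 / (8.314 * 310))
Keq = 3.2276

3.2276


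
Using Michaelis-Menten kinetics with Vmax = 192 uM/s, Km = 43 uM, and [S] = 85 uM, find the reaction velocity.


v = Vmax * [S] / (Km + [S])
v = 192 * 85 / (43 + 85)
v = 127.5 uM/s

127.5 uM/s


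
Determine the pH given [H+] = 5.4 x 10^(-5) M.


pH = -log10([H+])
pH = -log10(5.4 x 10^(-5))
pH = 4.2676

4.2676


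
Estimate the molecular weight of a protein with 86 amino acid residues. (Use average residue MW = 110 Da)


MW = n_residues * 110 Da
MW = 86 * 110
MW = 9460 Da

9460 Da


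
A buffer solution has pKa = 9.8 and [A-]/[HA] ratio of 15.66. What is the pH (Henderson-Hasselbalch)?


pH = pKa + log10([A-]/[HA])
pH = 9.8 + log10(15.66)
pH = 10.9948

10.9948


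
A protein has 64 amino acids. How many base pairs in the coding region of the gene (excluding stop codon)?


Each amino acid = 1 codon = 3 bp
bp = 64 * 3 = 192 bp

192 bp


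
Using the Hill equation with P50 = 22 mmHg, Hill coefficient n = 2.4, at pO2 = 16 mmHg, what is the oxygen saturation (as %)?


Y = pO2^n / (P50^n + pO2^n)
Y = 16^2.4 / (22^2.4 + 16^2.4)
Y = 31.77%

31.77%


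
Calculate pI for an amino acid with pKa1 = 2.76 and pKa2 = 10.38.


pI = (pKa1 + pKa2) / 2
pI = (2.76 + 10.38) / 2
pI = 6.57

6.57


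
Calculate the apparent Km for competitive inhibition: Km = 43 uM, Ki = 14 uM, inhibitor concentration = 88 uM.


Km_app = Km * (1 + [I]/Ki)
Km_app = 43 * (1 + 88/14)
Km_app = 313.2857 uM

313.2857 uM


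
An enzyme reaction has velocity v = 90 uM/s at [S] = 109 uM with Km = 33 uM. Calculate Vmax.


Vmax = v * (Km + [S]) / [S]
Vmax = 90 * (33 + 109) / 109
Vmax = 117.2477 uM/s

117.2477 uM/s


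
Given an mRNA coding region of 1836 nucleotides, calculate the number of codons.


codons = nucleotides / 3
codons = 1836 / 3 = 612

612


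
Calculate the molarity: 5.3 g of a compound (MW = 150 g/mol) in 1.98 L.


C = (mass / MW) / volume
C = (5.3 / 150) / 1.98
C = 0.0178 M

0.0178 M


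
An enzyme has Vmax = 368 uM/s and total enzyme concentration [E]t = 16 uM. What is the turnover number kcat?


kcat = Vmax / [E]t
kcat = 368 / 16
kcat = 23.0 s^-1

23.0 s^-1


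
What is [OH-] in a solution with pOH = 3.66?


[OH-] = 10^(-pOH)
[OH-] = 10^(-3.66)
[OH-] = 2.188e-04 M

2.188e-04 M


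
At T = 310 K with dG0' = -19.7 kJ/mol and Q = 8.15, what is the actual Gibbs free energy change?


dG = dG0' + RT * ln(Q) / 1000
dG = -19.7 + 8.314 * 310 * ln(8.15) / 1000
dG = -14.2927 kJ/mol

-14.2927 kJ/mol


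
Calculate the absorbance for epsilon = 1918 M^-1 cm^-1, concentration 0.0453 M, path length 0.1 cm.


A = epsilon * c * l
A = 1918 * 0.0453 * 0.1
A = 8.6885

8.6885


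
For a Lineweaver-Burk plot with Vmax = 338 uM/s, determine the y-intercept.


y-intercept = 1/Vmax
= 1/338
= 0.003 s/uM

0.003 s/uM


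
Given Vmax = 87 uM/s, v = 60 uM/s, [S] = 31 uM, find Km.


Km = [S] * (Vmax - v) / v
Km = 31 * (87 - 60) / 60
Km = 13.95 uM

13.95 uM


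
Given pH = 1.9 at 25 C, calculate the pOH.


pOH = 14 - pH
pOH = 14 - 1.9
pOH = 12.1

12.1


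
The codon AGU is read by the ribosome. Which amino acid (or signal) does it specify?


Standard genetic code lookup.
Codon AGU -> Ser

Ser


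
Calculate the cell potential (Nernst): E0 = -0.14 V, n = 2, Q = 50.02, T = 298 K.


E = E0 - (RT/nF) * ln(Q)
E = -0.14 - (8.314 * 298 / (2 * 96485)) * ln(50.02)
E = -0.1902 V

-0.1902 V


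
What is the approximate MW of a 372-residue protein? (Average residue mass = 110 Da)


MW = n_residues * 110 Da
MW = 372 * 110
MW = 40920 Da

40920 Da


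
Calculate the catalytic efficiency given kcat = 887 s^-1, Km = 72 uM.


Catalytic efficiency = kcat / Km
= 887 / 72
= 12.3194 uM^-1*s^-1

12.3194 uM^-1*s^-1


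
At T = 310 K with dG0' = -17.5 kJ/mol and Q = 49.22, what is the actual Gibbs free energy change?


dG = dG0' + RT * ln(Q) / 1000
dG = -17.5 + 8.314 * 310 * ln(49.22) / 1000
dG = -7.4579 kJ/mol

-7.4579 kJ/mol


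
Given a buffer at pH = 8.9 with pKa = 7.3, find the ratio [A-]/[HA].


[A-]/[HA] = 10^(pH - pKa)
= 10^(8.9 - 7.3)
= 39.8107

39.8107


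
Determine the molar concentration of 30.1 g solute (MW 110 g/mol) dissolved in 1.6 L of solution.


C = (mass / MW) / volume
C = (30.1 / 110) / 1.6
C = 0.171 M

0.171 M


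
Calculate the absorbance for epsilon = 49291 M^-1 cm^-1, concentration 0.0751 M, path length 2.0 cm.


A = epsilon * c * l
A = 49291 * 0.0751 * 2.0
A = 7403.5082

7403.5082


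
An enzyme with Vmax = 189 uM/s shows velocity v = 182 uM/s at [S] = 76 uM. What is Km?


Km = [S] * (Vmax - v) / v
Km = 76 * (189 - 182) / 182
Km = 2.9231 uM

2.9231 uM


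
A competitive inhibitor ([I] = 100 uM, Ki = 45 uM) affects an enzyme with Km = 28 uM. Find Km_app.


Km_app = Km * (1 + [I]/Ki)
Km_app = 28 * (1 + 100/45)
Km_app = 90.2222 uM

90.2222 uM


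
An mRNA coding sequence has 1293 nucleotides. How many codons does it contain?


codons = nucleotides / 3
codons = 1293 / 3 = 431

431


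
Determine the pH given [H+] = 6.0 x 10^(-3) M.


pH = -log10([H+])
pH = -log10(6.0 x 10^(-3))
pH = 2.2218

2.2218


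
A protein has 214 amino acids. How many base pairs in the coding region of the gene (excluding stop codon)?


Each amino acid = 1 codon = 3 bp
bp = 214 * 3 = 642 bp

642 bp


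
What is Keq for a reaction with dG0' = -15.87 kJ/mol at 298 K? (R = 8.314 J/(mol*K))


Keq = exp(-dG0 * 1000 / (R * T))
Keq = exp(-(-15.87) * 1000 / (8.314 * 298))
Keq = 605.1429

605.1429


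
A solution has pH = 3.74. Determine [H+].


[H+] = 10^(-pH)
[H+] = 10^(-3.74)
[H+] = 1.820e-04 M

1.820e-04 M


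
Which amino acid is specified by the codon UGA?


Standard genetic code lookup.
Codon UGA -> Stop

Stop


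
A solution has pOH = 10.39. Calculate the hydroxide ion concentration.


[OH-] = 10^(-pOH)
[OH-] = 10^(-10.39)
[OH-] = 4.074e-11 M

4.074e-11 M


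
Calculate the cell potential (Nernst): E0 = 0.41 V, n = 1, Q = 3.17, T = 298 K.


E = E0 - (RT/nF) * ln(Q)
E = 0.41 - (8.314 * 298 / (1 * 96485)) * ln(3.17)
E = 0.3804 V

0.3804 V


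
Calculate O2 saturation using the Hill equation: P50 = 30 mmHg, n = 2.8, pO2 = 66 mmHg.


Y = pO2^n / (P50^n + pO2^n)
Y = 66^2.8 / (30^2.8 + 66^2.8)
Y = 90.09%

90.09%


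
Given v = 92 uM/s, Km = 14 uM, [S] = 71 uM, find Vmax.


Vmax = v * (Km + [S]) / [S]
Vmax = 92 * (14 + 71) / 71
Vmax = 110.1408 uM/s

110.1408 uM/s


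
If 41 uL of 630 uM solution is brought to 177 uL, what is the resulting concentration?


C2 = C1 * V1 / V2
C2 = 630 * 41 / 177
C2 = 145.9322 uM

145.9322 uM


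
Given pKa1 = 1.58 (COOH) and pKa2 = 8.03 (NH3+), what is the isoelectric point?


pI = (pKa1 + pKa2) / 2
pI = (1.58 + 8.03) / 2
pI = 4.805

4.805


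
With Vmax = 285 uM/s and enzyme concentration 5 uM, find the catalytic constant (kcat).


kcat = Vmax / [E]t
kcat = 285 / 5
kcat = 57.0 s^-1

57.0 s^-1


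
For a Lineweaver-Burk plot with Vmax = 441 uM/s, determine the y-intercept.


y-intercept = 1/Vmax
= 1/441
= 0.0023 s/uM

0.0023 s/uM


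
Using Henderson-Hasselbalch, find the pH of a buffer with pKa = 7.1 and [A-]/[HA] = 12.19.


pH = pKa + log10([A-]/[HA])
pH = 7.1 + log10(12.19)
pH = 8.186

8.186


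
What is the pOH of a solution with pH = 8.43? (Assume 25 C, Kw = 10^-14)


pOH = 14 - pH
pOH = 14 - 8.43
pOH = 5.57

5.57


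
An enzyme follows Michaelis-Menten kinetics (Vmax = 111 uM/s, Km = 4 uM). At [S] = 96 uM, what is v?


v = Vmax * [S] / (Km + [S])
v = 111 * 96 / (4 + 96)
v = 106.56 uM/s

106.56 uM/s


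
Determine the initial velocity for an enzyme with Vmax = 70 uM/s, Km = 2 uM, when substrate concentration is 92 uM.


v = Vmax * [S] / (Km + [S])
v = 70 * 92 / (2 + 92)
v = 68.5106 uM/s

68.5106 uM/s


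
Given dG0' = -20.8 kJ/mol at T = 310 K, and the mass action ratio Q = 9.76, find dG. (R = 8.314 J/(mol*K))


dG = dG0' + RT * ln(Q) / 1000
dG = -20.8 + 8.314 * 310 * ln(9.76) / 1000
dG = -14.9281 kJ/mol

-14.9281 kJ/mol


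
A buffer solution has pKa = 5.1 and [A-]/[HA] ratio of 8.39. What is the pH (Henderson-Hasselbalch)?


pH = pKa + log10([A-]/[HA])
pH = 5.1 + log10(8.39)
pH = 6.0238

6.0238


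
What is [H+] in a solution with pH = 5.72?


[H+] = 10^(-pH)
[H+] = 10^(-5.72)
[H+] = 1.905e-06 M

1.905e-06 M


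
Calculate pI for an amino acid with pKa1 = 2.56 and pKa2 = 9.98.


pI = (pKa1 + pKa2) / 2
pI = (2.56 + 9.98) / 2
pI = 6.27

6.27


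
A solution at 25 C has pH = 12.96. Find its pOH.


pOH = 14 - pH
pOH = 14 - 12.96
pOH = 1.04

1.04


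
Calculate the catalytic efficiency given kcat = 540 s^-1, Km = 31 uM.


Catalytic efficiency = kcat / Km
= 540 / 31
= 17.4194 uM^-1*s^-1

17.4194 uM^-1*s^-1


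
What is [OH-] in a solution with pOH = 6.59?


[OH-] = 10^(-pOH)
[OH-] = 10^(-6.59)
[OH-] = 2.570e-07 M

2.570e-07 M


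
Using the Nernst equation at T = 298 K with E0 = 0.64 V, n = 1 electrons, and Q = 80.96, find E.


E = E0 - (RT/nF) * ln(Q)
E = 0.64 - (8.314 * 298 / (1 * 96485)) * ln(80.96)
E = 0.5272 V

0.5272 V


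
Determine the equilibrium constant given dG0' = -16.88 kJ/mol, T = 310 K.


Keq = exp(-dG0 * 1000 / (R * T))
Keq = exp(-(-16.88) * 1000 / (8.314 * 310))
Keq = 698.8165

698.8165


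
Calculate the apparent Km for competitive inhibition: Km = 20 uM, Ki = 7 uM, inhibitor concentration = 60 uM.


Km_app = Km * (1 + [I]/Ki)
Km_app = 20 * (1 + 60/7)
Km_app = 191.4286 uM

191.4286 uM


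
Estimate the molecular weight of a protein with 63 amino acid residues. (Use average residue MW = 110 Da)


MW = n_residues * 110 Da
MW = 63 * 110
MW = 6930 Da

6930 Da


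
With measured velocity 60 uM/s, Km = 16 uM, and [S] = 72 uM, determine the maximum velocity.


Vmax = v * (Km + [S]) / [S]
Vmax = 60 * (16 + 72) / 72
Vmax = 73.3333 uM/s

73.3333 uM/s


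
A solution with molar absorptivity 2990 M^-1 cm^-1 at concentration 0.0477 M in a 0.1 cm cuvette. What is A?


A = epsilon * c * l
A = 2990 * 0.0477 * 0.1
A = 14.2623

14.2623


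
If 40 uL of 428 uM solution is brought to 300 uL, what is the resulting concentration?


C2 = C1 * V1 / V2
C2 = 428 * 40 / 300
C2 = 57.0667 uM

57.0667 uM


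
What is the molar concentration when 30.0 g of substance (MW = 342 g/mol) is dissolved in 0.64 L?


C = (mass / MW) / volume
C = (30.0 / 342) / 0.64
C = 0.1371 M

0.1371 M


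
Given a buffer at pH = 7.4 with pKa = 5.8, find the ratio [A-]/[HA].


[A-]/[HA] = 10^(pH - pKa)
= 10^(7.4 - 5.8)
= 39.8107

39.8107


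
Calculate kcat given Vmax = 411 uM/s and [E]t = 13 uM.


kcat = Vmax / [E]t
kcat = 411 / 13
kcat = 31.6154 s^-1

31.6154 s^-1


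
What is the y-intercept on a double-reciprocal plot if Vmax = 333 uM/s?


y-intercept = 1/Vmax
= 1/333
= 0.003 s/uM

0.003 s/uM


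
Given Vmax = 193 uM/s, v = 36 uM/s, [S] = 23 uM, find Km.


Km = [S] * (Vmax - v) / v
Km = 23 * (193 - 36) / 36
Km = 100.3056 uM

100.3056 uM


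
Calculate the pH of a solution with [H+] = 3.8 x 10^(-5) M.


pH = -log10([H+])
pH = -log10(3.8 x 10^(-5))
pH = 4.4202

4.4202


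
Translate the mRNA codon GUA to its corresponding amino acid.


Standard genetic code lookup.
Codon GUA -> Val

Val


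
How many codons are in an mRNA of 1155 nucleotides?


codons = nucleotides / 3
codons = 1155 / 3 = 385

385


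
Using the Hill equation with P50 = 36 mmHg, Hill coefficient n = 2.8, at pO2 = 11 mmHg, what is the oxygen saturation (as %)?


Y = pO2^n / (P50^n + pO2^n)
Y = 11^2.8 / (36^2.8 + 11^2.8)
Y = 3.49%

3.49%


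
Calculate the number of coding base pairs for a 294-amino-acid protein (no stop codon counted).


Each amino acid = 1 codon = 3 bp
bp = 294 * 3 = 882 bp

882 bp


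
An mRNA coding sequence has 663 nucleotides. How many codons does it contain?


codons = nucleotides / 3
codons = 663 / 3 = 221

221


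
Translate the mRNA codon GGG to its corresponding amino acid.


Standard genetic code lookup.
Codon GGG -> Gly

Gly


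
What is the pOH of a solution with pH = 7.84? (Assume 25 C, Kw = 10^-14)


pOH = 14 - pH
pOH = 14 - 7.84
pOH = 6.16

6.16


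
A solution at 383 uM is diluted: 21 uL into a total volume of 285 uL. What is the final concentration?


C2 = C1 * V1 / V2
C2 = 383 * 21 / 285
C2 = 28.2211 uM

28.2211 uM


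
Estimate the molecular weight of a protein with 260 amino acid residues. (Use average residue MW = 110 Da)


MW = n_residues * 110 Da
MW = 260 * 110
MW = 28600 Da

28600 Da


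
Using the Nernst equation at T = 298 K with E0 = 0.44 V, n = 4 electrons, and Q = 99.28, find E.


E = E0 - (RT/nF) * ln(Q)
E = 0.44 - (8.314 * 298 / (4 * 96485)) * ln(99.28)
E = 0.4105 V

0.4105 V


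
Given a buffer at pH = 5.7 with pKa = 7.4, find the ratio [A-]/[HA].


[A-]/[HA] = 10^(pH - pKa)
= 10^(5.7 - 7.4)
= 0.02

0.02


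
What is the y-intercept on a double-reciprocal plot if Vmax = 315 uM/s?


y-intercept = 1/Vmax
= 1/315
= 0.0032 s/uM

0.0032 s/uM


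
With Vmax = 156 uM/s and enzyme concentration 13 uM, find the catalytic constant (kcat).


kcat = Vmax / [E]t
kcat = 156 / 13
kcat = 12.0 s^-1

12.0 s^-1


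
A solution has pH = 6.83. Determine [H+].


[H+] = 10^(-pH)
[H+] = 10^(-6.83)
[H+] = 1.479e-07 M

1.479e-07 M


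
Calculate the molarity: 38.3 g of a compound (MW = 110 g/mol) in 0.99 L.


C = (mass / MW) / volume
C = (38.3 / 110) / 0.99
C = 0.3517 M

0.3517 M


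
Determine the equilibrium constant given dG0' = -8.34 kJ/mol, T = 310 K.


Keq = exp(-dG0 * 1000 / (R * T))
Keq = exp(-(-8.34) * 1000 / (8.314 * 310))
Keq = 25.4291

25.4291


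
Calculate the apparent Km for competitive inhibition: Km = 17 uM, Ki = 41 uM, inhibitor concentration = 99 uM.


Km_app = Km * (1 + [I]/Ki)
Km_app = 17 * (1 + 99/41)
Km_app = 58.0488 uM

58.0488 uM


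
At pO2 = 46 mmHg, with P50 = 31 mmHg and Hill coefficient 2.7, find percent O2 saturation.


Y = pO2^n / (P50^n + pO2^n)
Y = 46^2.7 / (31^2.7 + 46^2.7)
Y = 74.38%

74.38%


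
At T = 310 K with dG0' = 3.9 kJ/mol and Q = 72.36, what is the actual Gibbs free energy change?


dG = dG0' + RT * ln(Q) / 1000
dG = 3.9 + 8.314 * 310 * ln(72.36) / 1000
dG = 14.9353 kJ/mol

14.9353 kJ/mol


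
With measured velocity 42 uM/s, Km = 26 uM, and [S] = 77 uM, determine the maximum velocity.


Vmax = v * (Km + [S]) / [S]
Vmax = 42 * (26 + 77) / 77
Vmax = 56.1818 uM/s

56.1818 uM/s


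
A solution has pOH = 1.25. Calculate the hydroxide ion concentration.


[OH-] = 10^(-pOH)
[OH-] = 10^(-1.25)
[OH-] = 0.0562 M

0.0562 M


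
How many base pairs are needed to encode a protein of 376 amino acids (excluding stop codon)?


Each amino acid = 1 codon = 3 bp
bp = 376 * 3 = 1128 bp

1128 bp


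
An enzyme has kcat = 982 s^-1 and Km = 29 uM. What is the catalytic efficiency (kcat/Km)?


Catalytic efficiency = kcat / Km
= 982 / 29
= 33.8621 uM^-1*s^-1

33.8621 uM^-1*s^-1


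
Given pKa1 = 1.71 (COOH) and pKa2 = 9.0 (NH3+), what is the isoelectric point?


pI = (pKa1 + pKa2) / 2
pI = (1.71 + 9.0) / 2
pI = 5.355

5.355


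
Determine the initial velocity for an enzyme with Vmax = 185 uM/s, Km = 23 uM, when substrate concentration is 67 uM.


v = Vmax * [S] / (Km + [S])
v = 185 * 67 / (23 + 67)
v = 137.7222 uM/s

137.7222 uM/s


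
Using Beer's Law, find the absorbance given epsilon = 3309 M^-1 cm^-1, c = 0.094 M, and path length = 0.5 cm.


A = epsilon * c * l
A = 3309 * 0.094 * 0.5
A = 155.523

155.523


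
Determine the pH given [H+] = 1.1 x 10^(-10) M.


pH = -log10([H+])
pH = -log10(1.1 x 10^(-10))
pH = 9.9586

9.9586


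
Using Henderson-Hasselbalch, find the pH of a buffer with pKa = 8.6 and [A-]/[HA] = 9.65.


pH = pKa + log10([A-]/[HA])
pH = 8.6 + log10(9.65)
pH = 9.5845

9.5845


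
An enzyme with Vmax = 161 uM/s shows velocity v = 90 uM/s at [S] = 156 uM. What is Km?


Km = [S] * (Vmax - v) / v
Km = 156 * (161 - 90) / 90
Km = 123.0667 uM

123.0667 uM


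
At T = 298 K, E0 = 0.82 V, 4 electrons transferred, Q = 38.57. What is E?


E = E0 - (RT/nF) * ln(Q)
E = 0.82 - (8.314 * 298 / (4 * 96485)) * ln(38.57)
E = 0.7966 V

0.7966 V


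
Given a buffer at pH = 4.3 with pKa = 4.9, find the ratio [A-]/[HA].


[A-]/[HA] = 10^(pH - pKa)
= 10^(4.3 - 4.9)
= 0.2512

0.2512


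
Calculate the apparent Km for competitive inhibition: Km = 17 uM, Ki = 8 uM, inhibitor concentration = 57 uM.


Km_app = Km * (1 + [I]/Ki)
Km_app = 17 * (1 + 57/8)
Km_app = 138.125 uM

138.125 uM


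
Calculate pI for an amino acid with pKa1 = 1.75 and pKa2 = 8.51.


pI = (pKa1 + pKa2) / 2
pI = (1.75 + 8.51) / 2
pI = 5.13

5.13


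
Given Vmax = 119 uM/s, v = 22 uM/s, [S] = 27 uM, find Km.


Km = [S] * (Vmax - v) / v
Km = 27 * (119 - 22) / 22
Km = 119.0455 uM

119.0455 uM


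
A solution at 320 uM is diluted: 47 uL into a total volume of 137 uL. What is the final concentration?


C2 = C1 * V1 / V2
C2 = 320 * 47 / 137
C2 = 109.781 uM

109.781 uM


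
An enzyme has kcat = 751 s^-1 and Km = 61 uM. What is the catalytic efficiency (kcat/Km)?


Catalytic efficiency = kcat / Km
= 751 / 61
= 12.3115 uM^-1*s^-1

12.3115 uM^-1*s^-1


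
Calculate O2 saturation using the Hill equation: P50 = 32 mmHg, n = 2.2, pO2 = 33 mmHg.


Y = pO2^n / (P50^n + pO2^n)
Y = 33^2.2 / (32^2.2 + 33^2.2)
Y = 51.69%

51.69%


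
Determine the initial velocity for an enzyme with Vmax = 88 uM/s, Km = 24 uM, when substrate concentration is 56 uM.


v = Vmax * [S] / (Km + [S])
v = 88 * 56 / (24 + 56)
v = 61.6 uM/s

61.6 uM/s


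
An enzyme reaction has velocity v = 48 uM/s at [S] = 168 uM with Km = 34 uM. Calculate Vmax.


Vmax = v * (Km + [S]) / [S]
Vmax = 48 * (34 + 168) / 168
Vmax = 57.7143 uM/s

57.7143 uM/s


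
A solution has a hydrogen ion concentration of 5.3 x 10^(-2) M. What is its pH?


pH = -log10([H+])
pH = -log10(5.3 x 10^(-2))
pH = 1.2757

1.2757


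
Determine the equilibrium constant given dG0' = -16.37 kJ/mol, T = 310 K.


Keq = exp(-dG0 * 1000 / (R * T))
Keq = exp(-(-16.37) * 1000 / (8.314 * 310))
Keq = 573.3577

573.3577


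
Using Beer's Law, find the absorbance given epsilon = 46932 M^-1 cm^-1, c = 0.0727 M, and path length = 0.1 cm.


A = epsilon * c * l
A = 46932 * 0.0727 * 0.1
A = 341.1956

341.1956


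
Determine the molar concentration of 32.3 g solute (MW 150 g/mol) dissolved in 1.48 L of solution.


C = (mass / MW) / volume
C = (32.3 / 150) / 1.48
C = 0.1455 M

0.1455 M


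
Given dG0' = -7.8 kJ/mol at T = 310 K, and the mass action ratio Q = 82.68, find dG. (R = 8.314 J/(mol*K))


dG = dG0' + RT * ln(Q) / 1000
dG = -7.8 + 8.314 * 310 * ln(82.68) / 1000
dG = 3.5789 kJ/mol

3.5789 kJ/mol


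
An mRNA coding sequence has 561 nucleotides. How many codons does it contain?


codons = nucleotides / 3
codons = 561 / 3 = 187

187


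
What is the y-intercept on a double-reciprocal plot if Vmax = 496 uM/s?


y-intercept = 1/Vmax
= 1/496
= 0.002 s/uM

0.002 s/uM


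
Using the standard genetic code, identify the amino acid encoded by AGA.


Standard genetic code lookup.
Codon AGA -> Arg

Arg


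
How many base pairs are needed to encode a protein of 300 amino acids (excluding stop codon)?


Each amino acid = 1 codon = 3 bp
bp = 300 * 3 = 900 bp

900 bp


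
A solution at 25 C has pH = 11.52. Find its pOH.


pOH = 14 - pH
pOH = 14 - 11.52
pOH = 2.48

2.48


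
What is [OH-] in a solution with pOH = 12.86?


[OH-] = 10^(-pOH)
[OH-] = 10^(-12.86)
[OH-] = 1.380e-13 M

1.380e-13 M


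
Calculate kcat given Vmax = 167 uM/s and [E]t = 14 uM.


kcat = Vmax / [E]t
kcat = 167 / 14
kcat = 11.9286 s^-1

11.9286 s^-1


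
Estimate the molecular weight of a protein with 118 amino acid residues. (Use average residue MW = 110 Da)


MW = n_residues * 110 Da
MW = 118 * 110
MW = 12980 Da

12980 Da


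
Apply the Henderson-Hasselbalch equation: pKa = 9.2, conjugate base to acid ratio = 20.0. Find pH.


pH = pKa + log10([A-]/[HA])
pH = 9.2 + log10(20.0)
pH = 10.501

10.501


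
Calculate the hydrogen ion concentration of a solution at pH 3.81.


[H+] = 10^(-pH)
[H+] = 10^(-3.81)
[H+] = 1.549e-04 M

1.549e-04 M


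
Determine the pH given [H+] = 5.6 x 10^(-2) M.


pH = -log10([H+])
pH = -log10(5.6 x 10^(-2))
pH = 1.2518

1.2518


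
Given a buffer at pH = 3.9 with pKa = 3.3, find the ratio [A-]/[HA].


[A-]/[HA] = 10^(pH - pKa)
= 10^(3.9 - 3.3)
= 3.9811

3.9811


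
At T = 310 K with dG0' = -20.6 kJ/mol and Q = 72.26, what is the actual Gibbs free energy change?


dG = dG0' + RT * ln(Q) / 1000
dG = -20.6 + 8.314 * 310 * ln(72.26) / 1000
dG = -9.5683 kJ/mol

-9.5683 kJ/mol


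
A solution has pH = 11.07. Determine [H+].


[H+] = 10^(-pH)
[H+] = 10^(-11.07)
[H+] = 8.511e-12 M

8.511e-12 M


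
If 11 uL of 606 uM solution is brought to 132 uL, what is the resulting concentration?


C2 = C1 * V1 / V2
C2 = 606 * 11 / 132
C2 = 50.5 uM

50.5 uM


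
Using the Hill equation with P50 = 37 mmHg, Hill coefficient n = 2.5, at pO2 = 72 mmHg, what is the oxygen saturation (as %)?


Y = pO2^n / (P50^n + pO2^n)
Y = 72^2.5 / (37^2.5 + 72^2.5)
Y = 84.08%

84.08%


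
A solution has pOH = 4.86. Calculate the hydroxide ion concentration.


[OH-] = 10^(-pOH)
[OH-] = 10^(-4.86)
[OH-] = 1.380e-05 M

1.380e-05 M


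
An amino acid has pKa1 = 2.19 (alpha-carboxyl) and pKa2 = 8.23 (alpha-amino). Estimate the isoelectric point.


pI = (pKa1 + pKa2) / 2
pI = (2.19 + 8.23) / 2
pI = 5.21

5.21


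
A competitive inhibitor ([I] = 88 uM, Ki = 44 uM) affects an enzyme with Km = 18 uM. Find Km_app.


Km_app = Km * (1 + [I]/Ki)
Km_app = 18 * (1 + 88/44)
Km_app = 54.0 uM

54.0 uM


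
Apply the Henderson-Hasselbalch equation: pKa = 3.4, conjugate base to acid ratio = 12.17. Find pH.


pH = pKa + log10([A-]/[HA])
pH = 3.4 + log10(12.17)
pH = 4.4853

4.4853


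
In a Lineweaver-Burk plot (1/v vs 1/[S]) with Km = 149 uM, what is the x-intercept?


x-intercept = -1/Km
= -1/149
= -0.0067 1/uM

-0.0067 1/uM


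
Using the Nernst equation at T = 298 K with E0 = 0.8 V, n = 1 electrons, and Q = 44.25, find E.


E = E0 - (RT/nF) * ln(Q)
E = 0.8 - (8.314 * 298 / (1 * 96485)) * ln(44.25)
E = 0.7027 V

0.7027 V


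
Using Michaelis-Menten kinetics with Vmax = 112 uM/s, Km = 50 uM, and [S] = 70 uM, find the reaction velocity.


v = Vmax * [S] / (Km + [S])
v = 112 * 70 / (50 + 70)
v = 65.3333 uM/s

65.3333 uM/s


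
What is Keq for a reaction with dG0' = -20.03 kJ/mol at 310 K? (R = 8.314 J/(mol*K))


Keq = exp(-dG0 * 1000 / (R * T))
Keq = exp(-(-20.03) * 1000 / (8.314 * 310))
Keq = 2372.2128

2372.2128


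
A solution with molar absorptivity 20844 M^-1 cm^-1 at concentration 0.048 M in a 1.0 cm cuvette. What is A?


A = epsilon * c * l
A = 20844 * 0.048 * 1.0
A = 1000.512

1000.512


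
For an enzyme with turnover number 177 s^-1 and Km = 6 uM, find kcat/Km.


Catalytic efficiency = kcat / Km
= 177 / 6
= 29.5 uM^-1*s^-1

29.5 uM^-1*s^-1


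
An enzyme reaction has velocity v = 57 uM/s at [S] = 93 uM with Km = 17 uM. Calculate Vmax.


Vmax = v * (Km + [S]) / [S]
Vmax = 57 * (17 + 93) / 93
Vmax = 67.4194 uM/s

67.4194 uM/s


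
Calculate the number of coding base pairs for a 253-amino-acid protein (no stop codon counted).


Each amino acid = 1 codon = 3 bp
bp = 253 * 3 = 759 bp

759 bp


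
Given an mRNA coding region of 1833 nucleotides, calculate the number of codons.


codons = nucleotides / 3
codons = 1833 / 3 = 611

611


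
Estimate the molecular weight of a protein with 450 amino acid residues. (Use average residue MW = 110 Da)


MW = n_residues * 110 Da
MW = 450 * 110
MW = 49500 Da

49500 Da


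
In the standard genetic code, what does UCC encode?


Standard genetic code lookup.
Codon UCC -> Ser

Ser


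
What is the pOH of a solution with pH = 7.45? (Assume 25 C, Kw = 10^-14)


pOH = 14 - pH
pOH = 14 - 7.45
pOH = 6.55

6.55


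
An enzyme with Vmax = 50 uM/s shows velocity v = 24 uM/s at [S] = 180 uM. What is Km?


Km = [S] * (Vmax - v) / v
Km = 180 * (50 - 24) / 24
Km = 195.0 uM

195.0 uM


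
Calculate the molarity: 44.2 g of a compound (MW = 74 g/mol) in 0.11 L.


C = (mass / MW) / volume
C = (44.2 / 74) / 0.11
C = 5.43 M

5.43 M


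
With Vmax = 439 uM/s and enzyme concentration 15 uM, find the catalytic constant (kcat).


kcat = Vmax / [E]t
kcat = 439 / 15
kcat = 29.2667 s^-1

29.2667 s^-1


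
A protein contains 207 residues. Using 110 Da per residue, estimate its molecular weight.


MW = n_residues * 110 Da
MW = 207 * 110
MW = 22770 Da

22770 Da


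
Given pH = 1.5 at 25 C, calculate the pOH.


pOH = 14 - pH
pOH = 14 - 1.5
pOH = 12.5

12.5


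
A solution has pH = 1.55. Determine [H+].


[H+] = 10^(-pH)
[H+] = 10^(-1.55)
[H+] = 0.0282 M

0.0282 M
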